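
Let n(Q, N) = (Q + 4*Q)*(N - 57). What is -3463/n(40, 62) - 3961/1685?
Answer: -1959231/337000 ≈ -5.8137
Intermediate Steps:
n(Q, N) = 5*Q*(-57 + N) (n(Q, N) = (5*Q)*(-57 + N) = 5*Q*(-57 + N))
-3463/n(40, 62) - 3961/1685 = -3463*1/(200*(-57 + 62)) - 3961/1685 = -3463/(5*40*5) - 3961*1/1685 = -3463/1000 - 3961/1685 = -1959231/337000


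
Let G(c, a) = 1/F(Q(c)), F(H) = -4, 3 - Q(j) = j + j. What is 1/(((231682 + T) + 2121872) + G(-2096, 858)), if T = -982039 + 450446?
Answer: 4/7287843 ≈ 5.4886e-7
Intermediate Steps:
Q(j) = 3 - 2*j (Q(j) = 3 - (j + j) = 3 - 2*j)
T = -531593
G(c, a) = -¼ (G(c, a) = 1/(-4) = -¼)
1/(((231682 + T) + 2121872) + G(-2096, 858)) = 1/(((231682 - 531593) + 2121872) - ¼) = 1/((-299911 + 2121872) - ¼) = 1/(1821961 - ¼) = 1/(7287843/4) = 4/7287843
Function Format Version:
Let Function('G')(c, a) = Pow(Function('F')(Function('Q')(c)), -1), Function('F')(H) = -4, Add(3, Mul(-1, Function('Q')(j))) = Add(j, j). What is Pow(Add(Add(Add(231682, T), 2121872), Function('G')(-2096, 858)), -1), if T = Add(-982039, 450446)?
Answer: Rational(4, 7287843) ≈ 5.4886e-7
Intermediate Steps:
Function('Q')(j) = Add(3, Mul(-2, j)) (Function('Q')(j) = Add(3, Mul(-1, Add(j, j))) = Add(3, Mul(-1, Mul(2, j))) = Add(3, Mul(-2, j)))
T = -531593
Function('G')(c, a) = Rational(-1, 4) (Function('G')(c, a) = Pow(-4, -1) = Rational(-1, 4))
Pow(Add(Add(Add(231682, T), 2121872), Function('G')(-2096, 858)), -1) = Pow(Add(Add(Add(231682, -531593), 2121872), Rational(-1, 4)), -1) = Pow(Add(Add(-299911, 2121872), Rational(-1, 4)), -1) = Pow(Add(1821961, Rational(-1, 4)), -1) = Pow(Rational(7287843, 4), -1) = Rational(4, 7287843)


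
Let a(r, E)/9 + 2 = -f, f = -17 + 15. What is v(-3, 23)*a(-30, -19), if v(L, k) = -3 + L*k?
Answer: 0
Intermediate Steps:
f = -2
a(r, E) = 0 (a(r, E) = -18 + 9*(-1*(-2)) = -18 + 9*2 = -18 + 18 = 0)
v(-3, 23)*a(-30, -19) = (-3 - 3*23)*0 = (-3 - 69)*0 = -72*0 = 0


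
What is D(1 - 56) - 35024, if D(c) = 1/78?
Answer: -2731871/78 ≈ -35024.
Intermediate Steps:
D(c) = 1/78
D(1 - 56) - 35024 = 1/78 - 35024 = -2731871/78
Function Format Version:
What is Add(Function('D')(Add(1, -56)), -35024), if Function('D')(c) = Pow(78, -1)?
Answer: Rational(-2731871, 78) ≈ -35024.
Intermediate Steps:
Function('D')(c) = Rational(1, 78)
Add(Function('D')(Add(1, -56)), -35024) = Add(Rational(1, 78), -35024) = Rational(-2731871, 78)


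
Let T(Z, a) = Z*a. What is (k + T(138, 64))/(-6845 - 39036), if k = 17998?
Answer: -26830/45881 ≈ -0.58477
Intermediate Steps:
(k + T(138, 64))/(-6845 - 39036) = (17998 + 138*64)/(-6845 - 39036) = (17998 + 8832)/(-45881) = 26830*(-1/45881) = -26830/45881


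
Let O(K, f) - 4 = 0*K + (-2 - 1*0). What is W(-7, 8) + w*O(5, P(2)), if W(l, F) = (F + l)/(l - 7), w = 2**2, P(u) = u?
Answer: 111/14 ≈ 7.9286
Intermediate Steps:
w = 4
O(K, f) = 2 (O(K, f) = 4 + (0*K + (-2 - 1*0)) = 4 + (0 + (-2 + 0)) = 4 + (0 - 2) = 4 - 2 = 2)
W(l, F) = (F + l)/(-7 + l)
W(-7, 8) + w*O(5, P(2)) = (8 - 7)/(-7 - 7) + 4*2 = 1/(-14) + 8 = -1/14*1 + 8 = -1/14 + 8 = 111/14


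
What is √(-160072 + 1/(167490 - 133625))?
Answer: I*√183576688318335/33865 ≈ 400.09*I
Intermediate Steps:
√(-160072 + 1/(167490 - 133625)) = √(-160072 + 1/33865) = √(-5420838279/33865) = I*√183576688318335/33865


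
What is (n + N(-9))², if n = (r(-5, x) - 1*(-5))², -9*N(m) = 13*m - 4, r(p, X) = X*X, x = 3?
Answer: 3553225/81 ≈ 43867.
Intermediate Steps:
r(p, X) = X²
N(m) = 4/9 - 13*m/9 (N(m) = -(13*m - 4)/9 = -(-4 + 13*m)/9 = 4/9 - 13*m/9)
n = 196 (n = (3² - 1*(-5))² = (9 + 5)² = 14² = 196)
(n + N(-9))² = (196 + (4/9 - 13/9*(-9)))² = (196 + (4/9 + 13))² = (196 + 121/9)² = (1885/9)² = 3553225/81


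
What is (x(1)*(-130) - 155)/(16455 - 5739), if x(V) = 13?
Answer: -615/3572 ≈ -0.17217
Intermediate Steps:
(x(1)*(-130) - 155)/(16455 - 5739) = (13*(-130) - 155)/(16455 - 5739) = (-1690 - 155)/10716 = -1845*1/10716 = -615/3572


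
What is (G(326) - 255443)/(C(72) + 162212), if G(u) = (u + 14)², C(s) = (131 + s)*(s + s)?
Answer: -12713/17404 ≈ -0.73046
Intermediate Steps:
C(s) = 2*s*(131 + s) (C(s) = (131 + s)*(2*s) = 2*s*(131 + s))
G(u) = (14 + u)²
(G(326) - 255443)/(C(72) + 162212) = ((14 + 326)² - 255443)/(2*72*(131 + 72) + 162212) = (340² - 255443)/(2*72*203 + 162212) = (115600 - 255443)/(29232 + 162212) = -139843/191444 = -139843*1/191444 = -12713/17404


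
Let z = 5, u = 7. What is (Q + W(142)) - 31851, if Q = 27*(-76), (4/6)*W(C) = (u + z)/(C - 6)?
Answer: -2305395/68 ≈ -33903.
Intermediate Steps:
W(C) = 18/(-6 + C) (W(C) = 3*((7 + 5)/(C - 6))/2 = 3*(12/(-6 + C))/2 = 18/(-6 + C))
Q = -2052
(Q + W(142)) - 31851 = (-2052 + 18/(-6 + 142)) - 31851 = (-2052 + 18/136) - 31851 = (-2052 + 18*(1/136)) - 31851 = (-2052 + 9/68) - 31851 = -139527/68 - 31851 = -2305395/68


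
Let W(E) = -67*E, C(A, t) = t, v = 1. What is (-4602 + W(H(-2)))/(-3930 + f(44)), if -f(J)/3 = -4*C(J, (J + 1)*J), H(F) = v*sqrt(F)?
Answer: -767/3305 - 67*I*sqrt(2)/19830 ≈ -0.23207 - 0.0047782*I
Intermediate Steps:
H(F) = sqrt(F) (H(F) = 1*sqrt(F) = sqrt(F))
f(J) = 12*J*(1 + J) (f(J) = -(-12)*(J + 1)*J = -(-12)*(1 + J)*J = -(-12)*J*(1 + J) = 12*J*(1 + J))
(-4602 + W(H(-2)))/(-3930 + f(44)) = (-4602 - 67*I*sqrt(2))/(-3930 + 12*44*(1 + 44)) = (-4602 - 67*I*sqrt(2))/(-3930 + 12*44*45) = (-4602 - 67*I*sqrt(2))/(-3930 + 23760) = (-4602 - 67*I*sqrt(2))/19830 = (-4602 - 67*I*sqrt(2))*(1/19830) = -767/3305 - 67*I*sqrt(2)/19830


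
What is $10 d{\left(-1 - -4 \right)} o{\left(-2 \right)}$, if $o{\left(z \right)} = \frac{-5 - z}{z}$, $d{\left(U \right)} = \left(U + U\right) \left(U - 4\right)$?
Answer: $-90$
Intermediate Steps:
$d{\left(U \right)} = 2 U \left(-4 + U\right)$
$o{\left(z \right)} = \frac{-5 - z}{z}$
$10 d{\left(-1 - -4 \right)} o{\left(-2 \right)} = 10 \cdot 2 \left(-1 - -4\right) \left(-4 - -3\right) \frac{-5 - -2}{-2} = 10 \cdot 2 \left(-1 + 4\right) \left(-4 + \left(-1 + 4\right)\right) \left(- \frac{-5 + 2}{2}\right) = 10 \cdot 2 \cdot 3 \left(-4 + 3\right) \left(\left(- \frac{1}{2}\right) \left(-3\right)\right) = 10 \cdot 2 \cdot 3 \left(-1\right) \frac{3}{2} = 10 \left(-6\right) \frac{3}{2} = \left(-60\right) \frac{3}{2} = -90$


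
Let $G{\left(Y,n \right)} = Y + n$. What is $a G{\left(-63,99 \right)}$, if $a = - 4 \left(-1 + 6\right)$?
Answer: $-720$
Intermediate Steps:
$a = -20$ ($a = \left(-4\right) 5 = -20$)
$a G{\left(-63,99 \right)} = - 20 \left(-63 + 99\right) = \left(-20\right) 36 = -720$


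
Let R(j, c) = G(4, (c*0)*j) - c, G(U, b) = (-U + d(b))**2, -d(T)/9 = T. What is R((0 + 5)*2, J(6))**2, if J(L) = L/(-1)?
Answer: 484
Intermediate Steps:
d(T) = -9*T
G(U, b) = (-U - 9*b)**2
J(L) = -L (J(L) = L*(-1) = -L)
R(j, c) = 16 - c (R(j, c) = (4 + 9*((c*0)*j))**2 - c = (4 + 9*(0*j))**2 - c = (4 + 9*0)**2 - c = (4 + 0)**2 - c = 4**2 - c = 16 - c)
R((0 + 5)*2, J(6))**2 = (16 - (-1)*6)**2 = (16 - 1*(-6))**2 = (16 + 6)**2 = 22**2 = 484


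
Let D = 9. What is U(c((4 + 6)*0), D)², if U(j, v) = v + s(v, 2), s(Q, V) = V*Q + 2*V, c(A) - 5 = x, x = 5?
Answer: 961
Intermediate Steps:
c(A) = 10 (c(A) = 5 + 5 = 10)
s(Q, V) = 2*V + Q*V (s(Q, V) = Q*V + 2*V = 2*V + Q*V)
U(j, v) = 4 + 3*v (U(j, v) = v + 2*(2 + v) = v + (4 + 2*v) = 4 + 3*v)
U(c((4 + 6)*0), D)² = (4 + 3*9)² = (4 + 27)² = 31² = 961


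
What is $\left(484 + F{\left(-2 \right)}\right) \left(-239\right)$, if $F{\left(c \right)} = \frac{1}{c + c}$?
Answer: $- \frac{462465}{4} \approx -1.1562 \cdot 10^{5}$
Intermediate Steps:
$F{\left(c \right)} = \frac{1}{2 c}$
$\left(484 + F{\left(-2 \right)}\right) \left(-239\right) = \left(484 + \frac{1}{2 \left(-2\right)}\right) \left(-239\right) = \left(484 + \frac{1}{2} \left(- \frac{1}{2}\right)\right) \left(-239\right) = \left(484 - \frac{1}{4}\right) \left(-239\right) = \frac{1935}{4} \left(-239\right) = - \frac{462465}{4}$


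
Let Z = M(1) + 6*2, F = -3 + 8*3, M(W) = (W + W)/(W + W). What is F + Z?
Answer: 34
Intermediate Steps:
M(W) = 1 (M(W) = (2*W)/((2*W)) = (2*W)*(1/(2*W)) = 1)
F = 21 (F = -3 + 24 = 21)
Z = 13 (Z = 1 + 6*2 = 1 + 12 = 13)
F + Z = 21 + 13 = 34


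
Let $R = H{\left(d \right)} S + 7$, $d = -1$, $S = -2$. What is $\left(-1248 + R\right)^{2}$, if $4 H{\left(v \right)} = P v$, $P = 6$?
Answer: $1532644$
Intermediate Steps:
$H{\left(v \right)} = \frac{3 v}{2}$ ($H{\left(v \right)} = \frac{6 v}{4} = \frac{3 v}{2}$)
$R = 10$ ($R = \frac{3}{2} \left(-1\right) \left(-2\right) + 7 = \left(- \frac{3}{2}\right) \left(-2\right) + 7 = 3 + 7 = 10$)
$\left(-1248 + R\right)^{2} = \left(-1248 + 10\right)^{2} = \left(-1238\right)^{2} = 1532644$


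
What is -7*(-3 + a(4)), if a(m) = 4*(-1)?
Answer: 49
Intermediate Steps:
a(m) = -4
-7*(-3 + a(4)) = -7*(-3 - 4) = -7*(-7) = 49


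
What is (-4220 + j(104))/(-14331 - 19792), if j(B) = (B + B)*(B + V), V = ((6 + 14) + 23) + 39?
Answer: -34468/34123 ≈ -1.0101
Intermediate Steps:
V = 82 (V = (20 + 23) + 39 = 43 + 39 = 82)
j(B) = 2*B*(82 + B) (j(B) = (B + B)*(B + 82) = (2*B)*(82 + B) = 2*B*(82 + B))
(-4220 + j(104))/(-14331 - 19792) = (-4220 + 2*104*(82 + 104))/(-14331 - 19792) = (-4220 + 2*104*186)/(-34123) = (-4220 + 38688)*(-1/34123) = 34468*(-1/34123) = -34468/34123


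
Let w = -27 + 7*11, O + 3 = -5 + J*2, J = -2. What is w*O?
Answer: -600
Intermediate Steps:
O = -12 (O = -3 + (-5 - 2*2) = -3 + (-5 - 4) = -3 - 9 = -12)
w = 50 (w = -27 + 77 = 50)
w*O = 50*(-12) = -600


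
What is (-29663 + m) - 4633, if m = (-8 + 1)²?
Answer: -34247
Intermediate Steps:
m = 49 (m = (-7)² = 49)
(-29663 + m) - 4633 = (-29663 + 49) - 4633 = -29614 - 4633 = -34247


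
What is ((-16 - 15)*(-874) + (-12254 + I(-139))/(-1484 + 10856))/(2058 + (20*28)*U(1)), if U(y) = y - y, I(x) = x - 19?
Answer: 63478139/4821894 ≈ 13.165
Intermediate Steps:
I(x) = -19 + x
U(y) = 0
((-16 - 15)*(-874) + (-12254 + I(-139))/(-1484 + 10856))/(2058 + (20*28)*U(1)) = ((-16 - 15)*(-874) + (-12254 + (-19 - 139))/(-1484 + 10856))/(2058 + (20*28)*0) = (-31*(-874) + (-12254 - 158)/9372)/(2058 + 560*0) = (27094 - 12412*1/9372)/(2058 + 0) = (27094 - 3103/2343)/2058 = (63478139/2343)*(1/2058) = 63478139/4821894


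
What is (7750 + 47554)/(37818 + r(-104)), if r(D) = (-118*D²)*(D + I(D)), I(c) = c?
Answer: 27652/132752861 ≈ 0.00020830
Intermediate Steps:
r(D) = -236*D³ (r(D) = (-118*D²)*(D + D) = (-118*D²)*(2*D) = -236*D³)
(7750 + 47554)/(37818 + r(-104)) = (7750 + 47554)/(37818 - 236*(-104)³) = 55304/(37818 - 236*(-1124864)) = 55304/(37818 + 265467904) = 55304/265505722 = 55304*(1/265505722) = 27652/132752861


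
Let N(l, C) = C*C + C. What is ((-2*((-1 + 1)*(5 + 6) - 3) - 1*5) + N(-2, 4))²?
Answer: 441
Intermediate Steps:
N(l, C) = C + C² (N(l, C) = C² + C = C + C²)
((-2*((-1 + 1)*(5 + 6) - 3) - 1*5) + N(-2, 4))² = ((-2*((-1 + 1)*(5 + 6) - 3) - 1*5) + 4*(1 + 4))² = ((-2*(0*11 - 3) - 5) + 4*5)² = ((-2*(0 - 3) - 5) + 20)² = ((-2*(-3) - 5) + 20)² = ((6 - 5) + 20)² = (1 + 20)² = 21² = 441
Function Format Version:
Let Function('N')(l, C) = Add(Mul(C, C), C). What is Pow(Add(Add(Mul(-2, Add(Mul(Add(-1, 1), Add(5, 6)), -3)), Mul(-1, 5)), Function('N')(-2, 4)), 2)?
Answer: 441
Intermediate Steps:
Function('N')(l, C) = Add(C, Pow(C, 2)) (Function('N')(l, C) = Add(Pow(C, 2), C) = Add(C, Pow(C, 2)))
Pow(Add(Add(Mul(-2, Add(Mul(Add(-1, 1), Add(5, 6)), -3)), Mul(-1, 5)), Function('N')(-2, 4)), 2) = Pow(Add(Add(Mul(-2, Add(Mul(Add(-1, 1), Add(5, 6)), -3)), Mul(-1, 5)), Mul(4, Add(1, 4))), 2) = Pow(Add(Add(Mul(-2, Add(Mul(0, 11), -3)), -5), Mul(4, 5)), 2) = Pow(Add(Add(Mul(-2, Add(0, -3)), -5), 20), 2) = Pow(Add(Add(Mul(-2, -3), -5), 20), 2) = Pow(Add(Add(6, -5), 20), 2) = Pow(Add(1, 20), 2) = Pow(21, 2) = 441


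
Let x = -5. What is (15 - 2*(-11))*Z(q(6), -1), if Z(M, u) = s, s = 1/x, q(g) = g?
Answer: -37/5 ≈ -7.4000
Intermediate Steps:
s = -1/5 (s = 1/(-5) = -1/5 ≈ -0.20000)
Z(M, u) = -1/5
(15 - 2*(-11))*Z(q(6), -1) = (15 - 2*(-11))*(-1/5) = (15 + 22)*(-1/5) = 37*(-1/5) = -37/5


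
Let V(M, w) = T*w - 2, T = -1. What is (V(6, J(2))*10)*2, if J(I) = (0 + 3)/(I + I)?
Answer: -55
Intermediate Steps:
J(I) = 3/(2*I) (J(I) = 3/((2*I)) = 3*(1/(2*I)) = 3/(2*I))
V(M, w) = -2 - w (V(M, w) = -w - 2 = -2 - w)
(V(6, J(2))*10)*2 = ((-2 - 3/(2*2))*10)*2 = ((-2 - 1*¾)*10)*2 = ((-2 - ¾)*10)*2 = -11/4*10*2 = -55/2*2 = -55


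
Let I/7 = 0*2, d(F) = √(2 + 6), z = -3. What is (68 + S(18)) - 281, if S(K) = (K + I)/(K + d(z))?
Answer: -16746/79 - 9*√2/79 ≈ -212.14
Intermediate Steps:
d(F) = 2*√2 (d(F) = √8 = 2*√2)
I = 0 (I = 7*(0*2) = 7*0 = 0)
S(K) = K/(K + 2*√2) (S(K) = (K + 0)/(K + 2*√2) = K/(K + 2*√2))
(68 + S(18)) - 281 = (68 + 18/(18 + 2*√2)) - 281 = -213 + 18/(18 + 2*√2)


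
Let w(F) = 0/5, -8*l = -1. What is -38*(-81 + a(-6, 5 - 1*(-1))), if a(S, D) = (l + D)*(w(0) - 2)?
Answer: 7087/2 ≈ 3543.5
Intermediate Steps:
l = ⅛ (l = -⅛*(-1) = ⅛ ≈ 0.12500)
w(F) = 0 (w(F) = 0*(⅕) = 0)
a(S, D) = -¼ - 2*D (a(S, D) = (⅛ + D)*(0 - 2) = (⅛ + D)*(-2) = -¼ - 2*D)
-38*(-81 + a(-6, 5 - 1*(-1))) = -38*(-81 + (-¼ - 2*(5 - 1*(-1)))) = -38*(-81 + (-¼ - 2*(5 + 1))) = -38*(-81 + (-¼ - 2*6)) = -38*(-81 + (-¼ - 12)) = -38*(-81 - 49/4) = -38*(-373/4) = 7087/2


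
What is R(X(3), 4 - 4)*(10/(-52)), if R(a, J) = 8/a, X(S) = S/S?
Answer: -20/13 ≈ -1.5385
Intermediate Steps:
X(S) = 1
R(X(3), 4 - 4)*(10/(-52)) = (8/1)*(10/(-52)) = (8*1)*(10*(-1/52)) = 8*(-5/26) = -20/13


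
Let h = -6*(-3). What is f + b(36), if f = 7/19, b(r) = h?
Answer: 349/19 ≈ 18.368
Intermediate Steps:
h = 18
b(r) = 18
f = 7/19 (f = 7*(1/19) = 7/19 ≈ 0.36842)
f + b(36) = 7/19 + 18 = 349/19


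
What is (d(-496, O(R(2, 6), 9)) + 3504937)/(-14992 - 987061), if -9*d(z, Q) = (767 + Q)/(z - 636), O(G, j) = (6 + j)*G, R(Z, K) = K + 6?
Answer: -35708299103/10208915964 ≈ -3.4978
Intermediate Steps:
R(Z, K) = 6 + K
O(G, j) = G*(6 + j)
d(z, Q) = -(767 + Q)/(9*(-636 + z)) (d(z, Q) = -(767 + Q)/(9*(z - 636)) = -(767 + Q)/(9*(-636 + z)))
(d(-496, O(R(2, 6), 9)) + 3504937)/(-14992 - 987061) = ((-767 - (6 + 6)*(6 + 9))/(9*(-636 - 496)) + 3504937)/(-14992 - 987061) = ((⅑)*(-767 - 12*15)/(-1132) + 3504937)/(-1002053) = ((⅑)*(-1/1132)*(-767 - 1*180) + 3504937)*(-1/1002053) = ((⅑)*(-1/1132)*(-767 - 180) + 3504937)*(-1/1002053) = ((⅑)*(-1/1132)*(-947) + 3504937)*(-1/1002053) = (947/10188 + 3504937)*(-1/1002053) = (35708299103/10188)*(-1/1002053) = -35708299103/10208915964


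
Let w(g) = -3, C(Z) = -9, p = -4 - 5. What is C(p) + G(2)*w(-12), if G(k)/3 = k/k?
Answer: -18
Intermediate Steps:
p = -9
G(k) = 3 (G(k) = 3*(k/k) = 3*1 = 3)
C(p) + G(2)*w(-12) = -9 + 3*(-3) = -9 - 9 = -18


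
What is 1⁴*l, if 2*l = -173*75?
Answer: -12975/2 ≈ -6487.5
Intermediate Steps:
l = -12975/2 (l = (-173*75)/2 = (½)*(-12975) = -12975/2 ≈ -6487.5)
1⁴*l = 1⁴*(-12975/2) = 1*(-12975/2) = -12975/2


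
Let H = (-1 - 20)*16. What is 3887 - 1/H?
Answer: 1306033/336 ≈ 3887.0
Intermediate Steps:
H = -336 (H = -21*16 = -336)
3887 - 1/H = 3887 - 1/(-336) = 3887 - 1*(-1/336) = 3887 + 1/336 = 1306033/336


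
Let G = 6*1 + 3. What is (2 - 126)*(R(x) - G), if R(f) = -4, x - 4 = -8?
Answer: 1612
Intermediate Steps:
x = -4 (x = 4 - 8 = -4)
G = 9 (G = 6 + 3 = 9)
(2 - 126)*(R(x) - G) = (2 - 126)*(-4 - 1*9) = -124*(-4 - 9) = -124*(-13) = 1612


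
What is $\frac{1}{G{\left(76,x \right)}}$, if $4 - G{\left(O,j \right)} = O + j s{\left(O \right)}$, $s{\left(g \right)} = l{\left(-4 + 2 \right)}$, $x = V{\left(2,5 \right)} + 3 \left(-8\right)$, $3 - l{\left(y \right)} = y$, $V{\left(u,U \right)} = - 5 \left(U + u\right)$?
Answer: $\frac{1}{223} \approx 0.0044843$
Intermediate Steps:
$V{\left(u,U \right)} = - 5 U - 5 u$
$l{\left(y \right)} = 3 - y$
$x = -59$ ($x = \left(\left(-5\right) 5 - 10\right) + 3 \left(-8\right) = \left(-25 - 10\right) - 24 = -35 - 24 = -59$)
$s{\left(g \right)} = 5$ ($s{\left(g \right)} = 3 - \left(-4 + 2\right) = 3 - -2 = 3 + 2 = 5$)
$G{\left(O,j \right)} = 4 - O - 5 j$ ($G{\left(O,j \right)} = 4 - \left(O + j 5\right) = 4 - \left(O + 5 j\right) = 4 - O - 5 j$)
$\frac{1}{G{\left(76,x \right)}} = \frac{1}{4 - 76 - -295} = \frac{1}{4 - 76 + 295} = \frac{1}{223}$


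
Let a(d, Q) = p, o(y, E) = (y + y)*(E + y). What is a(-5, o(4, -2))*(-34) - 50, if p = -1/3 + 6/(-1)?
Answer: 496/3 ≈ 165.33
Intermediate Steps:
p = -19/3 (p = -1*⅓ + 6*(-1) = -⅓ - 6 = -19/3 ≈ -6.3333)
o(y, E) = 2*y*(E + y) (o(y, E) = (2*y)*(E + y) = 2*y*(E + y))
a(d, Q) = -19/3
a(-5, o(4, -2))*(-34) - 50 = -19/3*(-34) - 50 = 646/3 - 50 = 496/3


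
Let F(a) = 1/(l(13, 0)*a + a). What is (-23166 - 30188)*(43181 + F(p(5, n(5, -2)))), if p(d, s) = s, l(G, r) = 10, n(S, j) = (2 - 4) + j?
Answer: -50685312951/22 ≈ -2.3039e+9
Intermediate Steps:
n(S, j) = -2 + j
F(a) = 1/(11*a) (F(a) = 1/(10*a + a) = 1/(11*a))
(-23166 - 30188)*(43181 + F(p(5, n(5, -2)))) = (-23166 - 30188)*(43181 + 1/(11*(-2 - 2))) = -53354*(43181 + (1/11)/(-4)) = -53354*(43181 + (1/11)*(-¼)) = -53354*(43181 - 1/44) = -53354*1899963/44 = -50685312951/22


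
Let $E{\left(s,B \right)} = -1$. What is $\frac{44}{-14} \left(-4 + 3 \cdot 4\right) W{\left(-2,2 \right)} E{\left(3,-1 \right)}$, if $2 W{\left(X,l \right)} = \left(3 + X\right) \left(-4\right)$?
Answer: $- \frac{352}{7} \approx -50.286$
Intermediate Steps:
$W{\left(X,l \right)} = -6 - 2 X$ ($W{\left(X,l \right)} = \frac{\left(3 + X\right) \left(-4\right)}{2} = \frac{-12 - 4 X}{2} = -6 - 2 X$)
$\frac{44}{-14} \left(-4 + 3 \cdot 4\right) W{\left(-2,2 \right)} E{\left(3,-1 \right)} = \frac{44}{-14} \left(-4 + 3 \cdot 4\right) \left(-6 - -4\right) \left(-1\right) = 44 \left(- \frac{1}{14}\right) \left(-4 + 12\right) \left(-6 + 4\right) \left(-1\right) = \left(- \frac{22}{7}\right) 8 \left(\left(-2\right) \left(-1\right)\right) = \left(- \frac{176}{7}\right) 2 = - \frac{352}{7}$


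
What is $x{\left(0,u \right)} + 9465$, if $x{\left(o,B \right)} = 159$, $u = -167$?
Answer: $9624$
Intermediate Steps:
$x{\left(0,u \right)} + 9465 = 159 + 9465 = 9624$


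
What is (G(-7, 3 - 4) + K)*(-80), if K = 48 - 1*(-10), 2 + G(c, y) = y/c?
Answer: -31440/7 ≈ -4491.4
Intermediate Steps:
G(c, y) = -2 + y/c
K = 58 (K = 48 + 10 = 58)
(G(-7, 3 - 4) + K)*(-80) = ((-2 + (3 - 4)/(-7)) + 58)*(-80) = ((-2 - 1*(-⅐)) + 58)*(-80) = ((-2 + ⅐) + 58)*(-80) = (-13/7 + 58)*(-80) = (393/7)*(-80) = -31440/7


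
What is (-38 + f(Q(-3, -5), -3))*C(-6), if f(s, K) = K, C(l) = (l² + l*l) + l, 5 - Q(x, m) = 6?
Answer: -2706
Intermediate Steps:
Q(x, m) = -1 (Q(x, m) = 5 - 1*6 = 5 - 6 = -1)
C(l) = l + 2*l² (C(l) = (l² + l²) + l = 2*l² + l = l + 2*l²)
(-38 + f(Q(-3, -5), -3))*C(-6) = (-38 - 3)*(-6*(1 + 2*(-6))) = -(-246)*(1 - 12) = -(-246)*(-11) = -41*66 = -2706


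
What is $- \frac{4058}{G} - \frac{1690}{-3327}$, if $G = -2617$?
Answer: $\frac{17923696}{8706759} \approx 2.0586$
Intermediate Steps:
$- \frac{4058}{G} - \frac{1690}{-3327} = - \frac{4058}{-2617} - \frac{1690}{-3327} = \left(-4058\right) \left(- \frac{1}{2617}\right) - - \frac{1690}{3327} = \frac{4058}{2617} + \frac{1690}{3327} = \frac{17923696}{8706759}$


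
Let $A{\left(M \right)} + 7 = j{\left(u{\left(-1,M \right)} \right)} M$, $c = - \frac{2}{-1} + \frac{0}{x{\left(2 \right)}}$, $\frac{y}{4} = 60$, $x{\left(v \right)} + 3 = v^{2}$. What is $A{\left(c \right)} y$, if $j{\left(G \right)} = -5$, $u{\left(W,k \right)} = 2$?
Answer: $-4080$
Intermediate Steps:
$x{\left(v \right)} = -3 + v^{2}$
$y = 240$ ($y = 4 \cdot 60 = 240$)
$c = 2$ ($c = - \frac{2}{-1} + \frac{0}{-3 + 2^{2}} = \left(-2\right) \left(-1\right) + \frac{0}{-3 + 4} = 2 + \frac{0}{1} = 2 + 0 \cdot 1 = 2 + 0 = 2$)
$A{\left(M \right)} = -7 - 5 M$
$A{\left(c \right)} y = \left(-7 - 10\right) 240 = \left(-17\right) 240 = -4080$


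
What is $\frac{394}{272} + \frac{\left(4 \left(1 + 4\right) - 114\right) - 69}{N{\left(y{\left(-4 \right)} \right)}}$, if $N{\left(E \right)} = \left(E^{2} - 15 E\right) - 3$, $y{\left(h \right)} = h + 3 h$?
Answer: $\frac{4409}{3944} \approx 1.1179$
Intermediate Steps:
$y{\left(h \right)} = 4 h$
$N{\left(E \right)} = -3 + E^{2} - 15 E$
$\frac{394}{272} + \frac{\left(4 \left(1 + 4\right) - 114\right) - 69}{N{\left(y{\left(-4 \right)} \right)}} = \frac{394}{272} + \frac{\left(4 \left(1 + 4\right) - 114\right) - 69}{-3 + \left(4 \left(-4\right)\right)^{2} - 15 \cdot 4 \left(-4\right)} = 394 \cdot \frac{1}{272} + \frac{\left(4 \cdot 5 - 114\right) - 69}{-3 + \left(-16\right)^{2} - -240} = \frac{197}{136} + \frac{\left(20 - 114\right) - 69}{-3 + 256 + 240} = \frac{197}{136} + \frac{-94 - 69}{493} = \frac{197}{136} - \frac{163}{493} = \frac{4409}{3944}$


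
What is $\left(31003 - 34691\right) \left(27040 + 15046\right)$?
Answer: $-155213168$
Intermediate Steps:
$\left(31003 - 34691\right) \left(27040 + 15046\right) = \left(-3688\right) 42086 = -155213168$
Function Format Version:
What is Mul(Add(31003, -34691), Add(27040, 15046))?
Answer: -155213168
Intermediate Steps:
Mul(Add(31003, -34691), Add(27040, 15046)) = Mul(-3688, 42086) = -155213168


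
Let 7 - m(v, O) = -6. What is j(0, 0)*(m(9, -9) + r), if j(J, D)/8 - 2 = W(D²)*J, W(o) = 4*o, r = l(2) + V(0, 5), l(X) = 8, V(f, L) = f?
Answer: 336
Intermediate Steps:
m(v, O) = 13 (m(v, O) = 7 - 1*(-6) = 7 + 6 = 13)
r = 8 (r = 8 + 0 = 8)
j(J, D) = 16 + 32*J*D² (j(J, D) = 16 + 8*((4*D²)*J) = 16 + 8*(4*J*D²) = 16 + 32*J*D²)
j(0, 0)*(m(9, -9) + r) = (16 + 32*0*0²)*(13 + 8) = (16 + 32*0*0)*21 = (16 + 0)*21 = 16*21 = 336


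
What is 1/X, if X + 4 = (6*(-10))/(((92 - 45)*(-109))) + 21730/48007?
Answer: -245939861/869556234 ≈ -0.28283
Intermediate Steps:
X = -869556234/245939861 (X = -4 + ((6*(-10))/(((92 - 45)*(-109))) + 21730/48007) = -4 + (-60/(47*(-109)) + 21730*(1/48007)) = -4 + (-60/(-5123) + 21730/48007) = -4 + (-60*(-1/5123) + 21730/48007) = -4 + (60/5123 + 21730/48007) = -4 + 114203210/245939861 = -869556234/245939861 ≈ -3.5356)
1/X = 1/(-869556234/245939861) = -245939861/869556234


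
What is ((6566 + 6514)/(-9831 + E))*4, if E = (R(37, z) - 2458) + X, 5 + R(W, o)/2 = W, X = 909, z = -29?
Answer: -4360/943 ≈ -4.6235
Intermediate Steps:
R(W, o) = -10 + 2*W
E = -1485 (E = ((-10 + 2*37) - 2458) + 909 = ((-10 + 74) - 2458) + 909 = (64 - 2458) + 909 = -2394 + 909 = -1485)
((6566 + 6514)/(-9831 + E))*4 = ((6566 + 6514)/(-9831 - 1485))*4 = (13080/(-11316))*4 = (13080*(-1/11316))*4 = -1090/943*4 = -4360/943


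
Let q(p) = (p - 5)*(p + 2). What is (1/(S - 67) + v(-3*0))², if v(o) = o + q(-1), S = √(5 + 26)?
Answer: 179761064/4968441 + 26815*√31/9936882 ≈ 36.196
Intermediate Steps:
q(p) = (-5 + p)*(2 + p)
S = √31 ≈ 5.5678
v(o) = -6 + o (v(o) = o + (-10 + (-1)² - 3*(-1)) = o + (-10 + 1 + 3) = o - 6 = -6 + o)
(1/(S - 67) + v(-3*0))² = (1/(√31 - 67) + (-6 - 3*0))² = (1/(-67 + √31) + (-6 + 0))² = (1/(-67 + √31) - 6)² = (-6 + 1/(-67 + √31))²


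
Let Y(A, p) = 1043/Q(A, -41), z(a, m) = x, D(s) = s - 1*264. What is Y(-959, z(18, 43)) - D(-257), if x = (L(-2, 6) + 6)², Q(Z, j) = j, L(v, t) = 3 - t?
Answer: 20318/41 ≈ 495.56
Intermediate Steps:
D(s) = -264 + s (D(s) = s - 264 = -264 + s)
x = 9 (x = ((3 - 1*6) + 6)² = ((3 - 6) + 6)² = (-3 + 6)² = 3² = 9)
z(a, m) = 9
Y(A, p) = -1043/41 (Y(A, p) = 1043/(-41) = 1043*(-1/41) = -1043/41)
Y(-959, z(18, 43)) - D(-257) = -1043/41 - (-264 - 257) = -1043/41 - 1*(-521) = -1043/41 + 521 = 20318/41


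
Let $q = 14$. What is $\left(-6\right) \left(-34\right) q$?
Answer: $2856$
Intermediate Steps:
$\left(-6\right) \left(-34\right) q = \left(-6\right) \left(-34\right) 14 = 204 \cdot 14 = 2856$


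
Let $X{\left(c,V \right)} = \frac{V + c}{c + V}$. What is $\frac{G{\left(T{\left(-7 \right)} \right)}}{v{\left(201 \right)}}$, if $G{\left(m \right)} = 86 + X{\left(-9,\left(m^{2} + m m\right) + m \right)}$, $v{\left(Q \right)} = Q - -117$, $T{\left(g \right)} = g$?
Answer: $\frac{29}{106} \approx 0.27358$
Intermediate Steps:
$v{\left(Q \right)} = 117 + Q$ ($v{\left(Q \right)} = Q + 117 = 117 + Q$)
$X{\left(c,V \right)} = 1$ ($X{\left(c,V \right)} = \frac{V + c}{V + c} = 1$)
$G{\left(m \right)} = 87$ ($G{\left(m \right)} = 86 + 1 = 87$)
$\frac{G{\left(T{\left(-7 \right)} \right)}}{v{\left(201 \right)}} = \frac{87}{117 + 201} = \frac{87}{318} = 87 \cdot \frac{1}{318} = \frac{29}{106}$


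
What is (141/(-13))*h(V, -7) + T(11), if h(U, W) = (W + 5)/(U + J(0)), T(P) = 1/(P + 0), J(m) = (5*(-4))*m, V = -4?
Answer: -1525/286 ≈ -5.3322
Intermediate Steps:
J(m) = -20*m
T(P) = 1/P
h(U, W) = (5 + W)/U (h(U, W) = (W + 5)/(U - 20*0) = (5 + W)/(U + 0) = (5 + W)/U)
(141/(-13))*h(V, -7) + T(11) = (141/(-13))*((5 - 7)/(-4)) + 1/11 = (141*(-1/13))*(-¼*(-2)) + 1/11 = -141/13*½ + 1/11 = -141/26 + 1/11 = -1525/286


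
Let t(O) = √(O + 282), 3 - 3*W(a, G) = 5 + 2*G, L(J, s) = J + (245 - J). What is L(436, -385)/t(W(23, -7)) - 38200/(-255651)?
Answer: 38200/255651 + 245*√286/286 ≈ 14.637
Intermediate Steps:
L(J, s) = 245
W(a, G) = -⅔ - 2*G/3 (W(a, G) = 1 - (5 + 2*G)/3 = 1 + (-5/3 - 2*G/3) = -⅔ - 2*G/3)
t(O) = √(282 + O)
L(436, -385)/t(W(23, -7)) - 38200/(-255651) = 245/(√(282 + (-⅔ - ⅔*(-7)))) - 38200/(-255651) = 245/(√(282 + (-⅔ + 14/3))) - 38200*(-1/255651) = 245/(√(282 + 4)) + 38200/255651 = 245/(√286) + 38200/255651 = 245*(√286/286) + 38200/255651 = 245*√286/286 + 38200/255651 = 38200/255651 + 245*√286/286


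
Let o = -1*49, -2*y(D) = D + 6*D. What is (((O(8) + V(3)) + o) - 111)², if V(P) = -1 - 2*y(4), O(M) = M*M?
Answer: 4761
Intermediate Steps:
O(M) = M²
y(D) = -7*D/2 (y(D) = -(D + 6*D)/2 = -7*D/2)
o = -49
V(P) = 27 (V(P) = -1 - (-7)*4 = -1 - 2*(-14) = -1 + 28 = 27)
(((O(8) + V(3)) + o) - 111)² = (((8² + 27) - 49) - 111)² = (((64 + 27) - 49) - 111)² = ((91 - 49) - 111)² = (42 - 111)² = (-69)² = 4761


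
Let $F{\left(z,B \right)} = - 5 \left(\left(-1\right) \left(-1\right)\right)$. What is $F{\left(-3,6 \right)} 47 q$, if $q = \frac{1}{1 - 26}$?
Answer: $\frac{47}{5} \approx 9.4$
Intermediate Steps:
$q = - \frac{1}{25}$ ($q = \frac{1}{-25} = - \frac{1}{25} \approx -0.04$)
$F{\left(z,B \right)} = -5$ ($F{\left(z,B \right)} = \left(-5\right) 1 = -5$)
$F{\left(-3,6 \right)} 47 q = \left(-5\right) 47 \left(- \frac{1}{25}\right) = \left(-235\right) \left(- \frac{1}{25}\right) = \frac{47}{5}$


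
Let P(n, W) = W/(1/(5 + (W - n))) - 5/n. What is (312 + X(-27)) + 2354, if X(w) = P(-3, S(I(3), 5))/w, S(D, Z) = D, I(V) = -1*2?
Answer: 215977/81 ≈ 2666.4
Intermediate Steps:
I(V) = -2
P(n, W) = -5/n + W*(5 + W - n) (P(n, W) = W/(1/(5 + W - n)) - 5/n = W*(5 + W - n) - 5/n = -5/n + W*(5 + W - n))
X(w) = -31/(3*w) (X(w) = ((-5 - 2*(-3)*(5 - 2 - 1*(-3)))/(-3))/w = (-(-5 - 2*(-3)*(5 - 2 + 3))/3)/w = (-(-5 - 2*(-3)*6)/3)/w = (-(-5 + 36)/3)/w = (-⅓*31)/w = -31/(3*w))
(312 + X(-27)) + 2354 = (312 - 31/3/(-27)) + 2354 = (312 - 31/3*(-1/27)) + 2354 = (312 + 31/81) + 2354 = 25303/81 + 2354 = 215977/81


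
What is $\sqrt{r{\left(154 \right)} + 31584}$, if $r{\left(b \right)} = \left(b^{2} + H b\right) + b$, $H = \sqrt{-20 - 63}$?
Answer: $\sqrt{55454 + 154 i \sqrt{83}} \approx 235.51 + 2.979 i$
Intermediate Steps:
$H = i \sqrt{83}$ ($H = \sqrt{-83} = i \sqrt{83} \approx 9.1104 i$)
$r{\left(b \right)} = b + b^{2} + i b \sqrt{83}$ ($r{\left(b \right)} = \left(b^{2} + i \sqrt{83} b\right) + b = \left(b^{2} + i b \sqrt{83}\right) + b = b + b^{2} + i b \sqrt{83}$)
$\sqrt{r{\left(154 \right)} + 31584} = \sqrt{154 \left(1 + 154 + i \sqrt{83}\right) + 31584} = \sqrt{154 \left(155 + i \sqrt{83}\right) + 31584} = \sqrt{\left(23870 + 154 i \sqrt{83}\right) + 31584} = \sqrt{55454 + 154 i \sqrt{83}}$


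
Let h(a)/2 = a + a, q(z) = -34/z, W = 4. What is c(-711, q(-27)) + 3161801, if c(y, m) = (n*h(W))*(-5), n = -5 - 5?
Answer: 3162601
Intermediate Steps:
n = -10
h(a) = 4*a (h(a) = 2*(a + a) = 2*(2*a) = 4*a)
c(y, m) = 800 (c(y, m) = -40*4*(-5) = -10*16*(-5) = -160*(-5) = 800)
c(-711, q(-27)) + 3161801 = 800 + 3161801 = 3162601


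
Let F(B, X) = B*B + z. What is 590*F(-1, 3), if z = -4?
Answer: -1770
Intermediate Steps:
F(B, X) = -4 + B² (F(B, X) = B*B - 4 = B² - 4 = -4 + B²)
590*F(-1, 3) = 590*(-4 + (-1)²) = 590*(-4 + 1) = 590*(-3) = -1770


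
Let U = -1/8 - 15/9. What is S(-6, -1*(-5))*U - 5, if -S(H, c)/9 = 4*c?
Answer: 635/2 ≈ 317.50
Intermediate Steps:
U = -43/24 (U = -1*1/8 - 15*1/9 = -1/8 - 5/3 = -43/24 ≈ -1.7917)
S(H, c) = -36*c
S(-6, -1*(-5))*U - 5 = -(-36)*(-5)*(-43/24) - 5 = -36*5*(-43/24) - 5 = -180*(-43/24) - 5 = 645/2 - 5 = 635/2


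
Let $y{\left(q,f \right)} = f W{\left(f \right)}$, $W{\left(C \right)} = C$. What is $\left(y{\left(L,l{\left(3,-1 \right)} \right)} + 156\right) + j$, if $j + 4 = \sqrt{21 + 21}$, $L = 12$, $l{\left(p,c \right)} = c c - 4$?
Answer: $161 + \sqrt{42} \approx 167.48$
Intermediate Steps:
$l{\left(p,c \right)} = -4 + c^{2}$ ($l{\left(p,c \right)} = c^{2} - 4 = -4 + c^{2}$)
$y{\left(q,f \right)} = f^{2}$ ($y{\left(q,f \right)} = f f = f^{2}$)
$j = -4 + \sqrt{42}$ ($j = -4 + \sqrt{21 + 21} = -4 + \sqrt{42} \approx 2.4807$)
$\left(y{\left(L,l{\left(3,-1 \right)} \right)} + 156\right) + j = \left(\left(-4 + \left(-1\right)^{2}\right)^{2} + 156\right) - \left(4 - \sqrt{42}\right) = \left(\left(-4 + 1\right)^{2} + 156\right) - \left(4 - \sqrt{42}\right) = \left(\left(-3\right)^{2} + 156\right) - \left(4 - \sqrt{42}\right) = \left(9 + 156\right) - \left(4 - \sqrt{42}\right) = 165 - \left(4 - \sqrt{42}\right) = 161 + \sqrt{42}$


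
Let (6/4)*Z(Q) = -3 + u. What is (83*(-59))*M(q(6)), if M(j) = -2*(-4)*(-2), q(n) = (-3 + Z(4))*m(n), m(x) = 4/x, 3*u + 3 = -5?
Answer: 78352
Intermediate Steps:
u = -8/3 (u = -1 + (1/3)*(-5) = -1 - 5/3 = -8/3 ≈ -2.6667)
Z(Q) = -34/9 (Z(Q) = 2*(-3 - 8/3)/3 = (2/3)*(-17/3) = -34/9)
q(n) = -244/(9*n) (q(n) = (-3 - 34/9)*(4/n) = -244/(9*n))
M(j) = -16 (M(j) = -(-8)*(-2) = -1*16 = -16)
(83*(-59))*M(q(6)) = (83*(-59))*(-16) = -4897*(-16) = 78352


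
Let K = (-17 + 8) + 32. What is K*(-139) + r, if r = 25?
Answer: -3172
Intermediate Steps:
K = 23 (K = -9 + 32 = 23)
K*(-139) + r = 23*(-139) + 25 = -3197 + 25 = -3172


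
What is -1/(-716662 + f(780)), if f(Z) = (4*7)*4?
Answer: 1/716550 ≈ 1.3956e-6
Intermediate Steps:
f(Z) = 112 (f(Z) = 28*4 = 112)
-1/(-716662 + f(780)) = -1/(-716662 + 112) = -1/(-716550) = -1*(-1/716550) = 1/716550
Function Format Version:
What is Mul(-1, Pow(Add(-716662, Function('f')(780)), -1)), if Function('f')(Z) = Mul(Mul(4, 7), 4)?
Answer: Rational(1, 716550) ≈ 1.3956e-6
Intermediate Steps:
Function('f')(Z) = 112 (Function('f')(Z) = Mul(28, 4) = 112)
Mul(-1, Pow(Add(-716662, Function('f')(780)), -1)) = Mul(-1, Pow(Add(-716662, 112), -1)) = Mul(-1, Pow(-716550, -1)) = Mul(-1, Rational(-1, 716550)) = Rational(1, 716550)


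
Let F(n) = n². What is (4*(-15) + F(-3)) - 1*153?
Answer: -204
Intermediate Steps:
(4*(-15) + F(-3)) - 1*153 = (4*(-15) + (-3)²) - 1*153 = (-60 + 9) - 153 = -51 - 153 = -204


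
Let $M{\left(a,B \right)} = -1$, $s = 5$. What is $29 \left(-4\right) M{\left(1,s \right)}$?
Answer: $116$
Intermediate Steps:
$29 \left(-4\right) M{\left(1,s \right)} = 29 \left(-4\right) \left(-1\right) = \left(-116\right) \left(-1\right) = 116$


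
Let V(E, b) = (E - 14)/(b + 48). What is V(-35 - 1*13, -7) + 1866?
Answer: 76444/41 ≈ 1864.5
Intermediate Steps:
V(E, b) = (-14 + E)/(48 + b)
V(-35 - 1*13, -7) + 1866 = (-14 + (-35 - 1*13))/(48 - 7) + 1866 = (-14 + (-35 - 13))/41 + 1866 = (-14 - 48)/41 + 1866 = (1/41)*(-62) + 1866 = -62/41 + 1866 = 76444/41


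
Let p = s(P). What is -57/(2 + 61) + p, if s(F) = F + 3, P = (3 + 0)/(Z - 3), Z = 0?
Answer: 23/21 ≈ 1.0952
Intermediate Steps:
P = -1 (P = (3 + 0)/(0 - 3) = 3/(-3) = 3*(-⅓) = -1)
s(F) = 3 + F
p = 2 (p = 3 - 1 = 2)
-57/(2 + 61) + p = -57/(2 + 61) + 2 = -57/63 + 2 = (1/63)*(-57) + 2 = -19/21 + 2 = 23/21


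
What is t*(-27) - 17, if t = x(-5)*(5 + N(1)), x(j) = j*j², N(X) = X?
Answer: 20233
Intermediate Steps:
x(j) = j³
t = -750 (t = (-5)³*(5 + 1) = -125*6 = -750)
t*(-27) - 17 = -750*(-27) - 17 = 20250 - 17 = 20233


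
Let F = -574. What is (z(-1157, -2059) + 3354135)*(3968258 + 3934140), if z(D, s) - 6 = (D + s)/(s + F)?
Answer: 69789683937712662/2633 ≈ 2.6506e+13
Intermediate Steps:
z(D, s) = 6 + (D + s)/(-574 + s) (z(D, s) = 6 + (D + s)/(s - 574) = 6 + (D + s)/(-574 + s))
(z(-1157, -2059) + 3354135)*(3968258 + 3934140) = ((-3444 - 1157 + 7*(-2059))/(-574 - 2059) + 3354135)*(3968258 + 3934140) = ((-3444 - 1157 - 14413)/(-2633) + 3354135)*7902398 = (-1/2633*(-19014) + 3354135)*7902398 = (19014/2633 + 3354135)*7902398 = (8831456469/2633)*7902398 = 69789683937712662/2633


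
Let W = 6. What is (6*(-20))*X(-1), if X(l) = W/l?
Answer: 720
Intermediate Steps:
X(l) = 6/l
(6*(-20))*X(-1) = (6*(-20))*(6/(-1)) = -720*(-1) = -120*(-6) = 720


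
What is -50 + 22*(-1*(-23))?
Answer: 456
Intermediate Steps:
-50 + 22*(-1*(-23)) = -50 + 22*23 = -50 + 506 = 456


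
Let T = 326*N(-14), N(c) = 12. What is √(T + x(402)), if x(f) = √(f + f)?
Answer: √(3912 + 2*√201) ≈ 62.772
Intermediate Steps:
x(f) = √2*√f (x(f) = √(2*f) = √2*√f)
T = 3912 (T = 326*12 = 3912)
√(T + x(402)) = √(3912 + √2*√402) = √(3912 + 2*√201)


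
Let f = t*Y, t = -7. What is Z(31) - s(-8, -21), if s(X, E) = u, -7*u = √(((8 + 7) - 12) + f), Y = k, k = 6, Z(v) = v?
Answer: 31 + I*√39/7 ≈ 31.0 + 0.89214*I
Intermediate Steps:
Y = 6
f = -42 (f = -7*6 = -42)
u = -I*√39/7 (u = -√(((8 + 7) - 12) - 42)/7 = -√((15 - 12) - 42)/7 = -√(3 - 42)/7 = -I*√39/7 ≈ -0.89214*I)
s(X, E) = -I*√39/7
Z(31) - s(-8, -21) = 31 - (-1)*I*√39/7 = 31 + I*√39/7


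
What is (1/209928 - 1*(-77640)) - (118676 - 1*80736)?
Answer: 8334141601/209928 ≈ 39700.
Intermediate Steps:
(1/209928 - 1*(-77640)) - (118676 - 1*80736) = (1/209928 + 77640) - (118676 - 80736) = 16298809921/209928 - 1*37940 = 16298809921/209928 - 37940 = 8334141601/209928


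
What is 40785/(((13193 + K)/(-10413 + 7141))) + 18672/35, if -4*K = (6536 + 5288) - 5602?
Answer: -50896032/4655 ≈ -10934.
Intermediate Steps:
K = -3111/2 (K = -((6536 + 5288) - 5602)/4 = -(11824 - 5602)/4 = -¼*6222 = -3111/2 ≈ -1555.5)
40785/(((13193 + K)/(-10413 + 7141))) + 18672/35 = 40785/(((13193 - 3111/2)/(-10413 + 7141))) + 18672/35 = 40785/(((23275/2)/(-3272))) + 18672*(1/35) = 40785/(((23275/2)*(-1/3272))) + 18672/35 = 40785/(-23275/6544) + 18672/35 = 40785*(-6544/23275) + 18672/35 = -53379408/4655 + 18672/35 = -50896032/4655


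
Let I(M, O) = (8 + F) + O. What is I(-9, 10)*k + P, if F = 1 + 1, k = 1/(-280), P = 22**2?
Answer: 6775/14 ≈ 483.93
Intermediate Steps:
P = 484
k = -1/280 ≈ -0.0035714
F = 2
I(M, O) = 10 + O (I(M, O) = (8 + 2) + O = 10 + O)
I(-9, 10)*k + P = (10 + 10)*(-1/280) + 484 = 20*(-1/280) + 484 = -1/14 + 484 = 6775/14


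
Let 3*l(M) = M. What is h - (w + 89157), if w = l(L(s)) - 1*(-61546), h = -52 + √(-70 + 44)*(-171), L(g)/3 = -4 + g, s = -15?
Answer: -150736 - 171*I*√26 ≈ -1.5074e+5 - 871.93*I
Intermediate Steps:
L(g) = -12 + 3*g (L(g) = 3*(-4 + g) = -12 + 3*g)
l(M) = M/3
h = -52 - 171*I*√26 (h = -52 + √(-26)*(-171) = -52 + (I*√26)*(-171) = -52 - 171*I*√26 ≈ -52.0 - 871.93*I)
w = 61527 (w = (-12 + 3*(-15))/3 - 1*(-61546) = (-12 - 45)/3 + 61546 = (⅓)*(-57) + 61546 = -19 + 61546 = 61527)
h - (w + 89157) = (-52 - 171*I*√26) - (61527 + 89157) = (-52 - 171*I*√26) - 1*150684 = (-52 - 171*I*√26) - 150684 = -150736 - 171*I*√26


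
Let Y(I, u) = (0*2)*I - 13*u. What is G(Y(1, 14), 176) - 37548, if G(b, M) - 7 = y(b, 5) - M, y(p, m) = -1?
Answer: -37718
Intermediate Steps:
Y(I, u) = -13*u (Y(I, u) = 0*I - 13*u = 0 - 13*u = -13*u)
G(b, M) = 6 - M (G(b, M) = 7 + (-1 - M) = 6 - M)
G(Y(1, 14), 176) - 37548 = (6 - 1*176) - 37548 = (6 - 176) - 37548 = -170 - 37548 = -37718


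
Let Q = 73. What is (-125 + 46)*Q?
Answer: -5767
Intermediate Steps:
(-125 + 46)*Q = (-125 + 46)*73 = -79*73 = -5767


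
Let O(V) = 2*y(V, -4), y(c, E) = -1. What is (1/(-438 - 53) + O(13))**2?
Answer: 966289/241081 ≈ 4.0081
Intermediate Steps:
O(V) = -2 (O(V) = 2*(-1) = -2)
(1/(-438 - 53) + O(13))**2 = (1/(-438 - 53) - 2)**2 = (1/(-491) - 2)**2 = (-1/491 - 2)**2 = (-983/491)**2 = 966289/241081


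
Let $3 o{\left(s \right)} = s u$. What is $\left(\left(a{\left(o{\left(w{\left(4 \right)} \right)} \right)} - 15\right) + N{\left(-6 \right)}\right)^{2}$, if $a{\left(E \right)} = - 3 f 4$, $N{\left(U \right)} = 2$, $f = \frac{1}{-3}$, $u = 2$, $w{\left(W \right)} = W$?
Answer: $81$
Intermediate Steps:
$o{\left(s \right)} = \frac{2 s}{3}$ ($o{\left(s \right)} = \frac{s 2}{3} = \frac{2 s}{3}$)
$f = - \frac{1}{3} \approx -0.33333$
$a{\left(E \right)} = 4$ ($a{\left(E \right)} = \left(-3\right) \left(- \frac{1}{3}\right) 4 = 1 \cdot 4 = 4$)
$\left(\left(a{\left(o{\left(w{\left(4 \right)} \right)} \right)} - 15\right) + N{\left(-6 \right)}\right)^{2} = \left(\left(4 - 15\right) + 2\right)^{2} = \left(-11 + 2\right)^{2} = \left(-9\right)^{2} = 81$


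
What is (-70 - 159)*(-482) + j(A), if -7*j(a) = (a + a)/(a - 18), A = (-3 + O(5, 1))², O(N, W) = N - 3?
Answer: 13134984/119 ≈ 1.1038e+5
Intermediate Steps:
O(N, W) = -3 + N
A = 1 (A = (-3 + (-3 + 5))² = (-3 + 2)² = (-1)² = 1)
j(a) = -2*a/(7*(-18 + a)) (j(a) = -(a + a)/(7*(a - 18)) = -2*a/(7*(-18 + a)))
(-70 - 159)*(-482) + j(A) = (-70 - 159)*(-482) - 2*1/(-126 + 7*1) = -229*(-482) - 2*1/(-126 + 7) = 110378 - 2*1/(-119) = 110378 - 2*1*(-1/119) = 110378 + 2/119 = 13134984/119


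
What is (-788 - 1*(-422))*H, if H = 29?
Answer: -10614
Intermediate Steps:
(-788 - 1*(-422))*H = (-788 - 1*(-422))*29 = (-788 + 422)*29 = -366*29 = -10614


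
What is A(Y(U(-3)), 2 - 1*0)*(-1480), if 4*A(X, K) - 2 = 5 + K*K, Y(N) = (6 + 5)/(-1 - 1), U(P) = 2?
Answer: -4070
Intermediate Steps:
Y(N) = -11/2 (Y(N) = 11/(-2) = 11*(-1/2) = -11/2)
A(X, K) = 7/4 + K**2/4 (A(X, K) = 1/2 + (5 + K*K)/4 = 1/2 + (5 + K**2)/4 = 1/2 + (5/4 + K**2/4) = 7/4 + K**2/4)
A(Y(U(-3)), 2 - 1*0)*(-1480) = (7/4 + (2 - 1*0)**2/4)*(-1480) = (7/4 + (2 + 0)**2/4)*(-1480) = (7/4 + (1/4)*2**2)*(-1480) = (7/4 + (1/4)*4)*(-1480) = (7/4 + 1)*(-1480) = (11/4)*(-1480) = -4070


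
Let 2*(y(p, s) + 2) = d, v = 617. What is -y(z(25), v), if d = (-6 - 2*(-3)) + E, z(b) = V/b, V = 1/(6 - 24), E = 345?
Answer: -341/2 ≈ -170.50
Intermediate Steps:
V = -1/18 (V = 1/(-18) = -1/18 ≈ -0.055556)
z(b) = -1/(18*b)
d = 345 (d = (-6 - 2*(-3)) + 345 = (-6 + 6) + 345 = 0 + 345 = 345)
y(p, s) = 341/2 (y(p, s) = -2 + (½)*345 = -2 + 345/2 = 341/2)
-y(z(25), v) = -1*341/2 = -341/2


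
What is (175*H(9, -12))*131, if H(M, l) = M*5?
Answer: 1031625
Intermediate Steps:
H(M, l) = 5*M
(175*H(9, -12))*131 = (175*(5*9))*131 = (175*45)*131 = 7875*131 = 1031625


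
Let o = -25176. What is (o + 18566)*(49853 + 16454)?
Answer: -438289270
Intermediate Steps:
(o + 18566)*(49853 + 16454) = (-25176 + 18566)*(49853 + 16454) = -6610*66307 = -438289270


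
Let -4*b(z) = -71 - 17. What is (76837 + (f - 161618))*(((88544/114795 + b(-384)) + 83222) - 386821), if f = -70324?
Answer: 1081051857997591/22959 ≈ 4.7086e+10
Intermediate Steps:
b(z) = 22 (b(z) = -(-71 - 17)/4 = -1/4*(-88) = 22)
(76837 + (f - 161618))*(((88544/114795 + b(-384)) + 83222) - 386821) = (76837 + (-70324 - 161618))*(((88544/114795 + 22) + 83222) - 386821) = (76837 - 231942)*(((88544*(1/114795) + 22) + 83222) - 386821) = -155105*(((88544/114795 + 22) + 83222) - 386821) = -155105*((2614034/114795 + 83222) - 386821) = -155105*(9556083524/114795 - 386821) = -155105*(-34849033171/114795) = 1081051857997591/22959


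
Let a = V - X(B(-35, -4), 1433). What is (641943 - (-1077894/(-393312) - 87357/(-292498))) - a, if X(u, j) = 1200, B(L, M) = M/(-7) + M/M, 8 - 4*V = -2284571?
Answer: 690211926456083/9586914448 ≈ 71995.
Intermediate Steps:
V = 2284579/4 (V = 2 - ¼*(-2284571) = 2 + 2284571/4 = 2284579/4 ≈ 5.7115e+5)
B(L, M) = 1 - M/7 (B(L, M) = M*(-⅐) + 1 = -M/7 + 1 = 1 - M/7)
a = 2279779/4 (a = 2284579/4 - 1*1200 = 2284579/4 - 1200 = 2279779/4 ≈ 5.6995e+5)
(641943 - (-1077894/(-393312) - 87357/(-292498))) - a = (641943 - (-1077894/(-393312) - 87357/(-292498))) - 1*2279779/4 = (641943 - (-1077894*(-1/393312) - 87357*(-1/292498))) - 2279779/4 = (641943 - (179649/65552 + 87357/292498)) - 2279779/4 = (641943 - 1*29136699633/9586914448) - 2279779/4 = (641943 - 29136699633/9586914448) - 2279779/4 = 6154223484792831/9586914448 - 2279779/4 = 690211926456083/9586914448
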